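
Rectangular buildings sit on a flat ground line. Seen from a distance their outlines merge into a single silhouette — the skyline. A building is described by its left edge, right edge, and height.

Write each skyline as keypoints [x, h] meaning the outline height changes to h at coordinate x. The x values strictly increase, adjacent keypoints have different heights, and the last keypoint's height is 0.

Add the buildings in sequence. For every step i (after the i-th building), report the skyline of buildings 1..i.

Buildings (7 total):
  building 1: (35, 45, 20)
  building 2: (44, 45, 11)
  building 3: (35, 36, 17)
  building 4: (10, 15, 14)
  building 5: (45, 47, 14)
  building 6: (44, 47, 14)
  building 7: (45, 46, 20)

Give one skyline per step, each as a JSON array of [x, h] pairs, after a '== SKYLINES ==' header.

== SKYLINES ==
[[35,20],[45,0]]
[[35,20],[45,0]]
[[35,20],[45,0]]
[[10,14],[15,0],[35,20],[45,0]]
[[10,14],[15,0],[35,20],[45,14],[47,0]]
[[10,14],[15,0],[35,20],[45,14],[47,0]]
[[10,14],[15,0],[35,20],[46,14],[47,0]]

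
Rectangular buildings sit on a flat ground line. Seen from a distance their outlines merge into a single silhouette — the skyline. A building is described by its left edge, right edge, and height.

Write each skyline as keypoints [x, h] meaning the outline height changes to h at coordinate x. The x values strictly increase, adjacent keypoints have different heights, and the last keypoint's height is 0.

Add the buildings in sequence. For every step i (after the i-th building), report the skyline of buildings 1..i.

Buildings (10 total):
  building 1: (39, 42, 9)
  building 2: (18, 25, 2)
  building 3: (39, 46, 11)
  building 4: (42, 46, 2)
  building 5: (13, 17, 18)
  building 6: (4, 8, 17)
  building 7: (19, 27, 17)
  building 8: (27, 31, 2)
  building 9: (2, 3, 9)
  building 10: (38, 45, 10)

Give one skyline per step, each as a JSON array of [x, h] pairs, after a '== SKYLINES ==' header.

== SKYLINES ==
[[39,9],[42,0]]
[[18,2],[25,0],[39,9],[42,0]]
[[18,2],[25,0],[39,11],[46,0]]
[[18,2],[25,0],[39,11],[46,0]]
[[13,18],[17,0],[18,2],[25,0],[39,11],[46,0]]
[[4,17],[8,0],[13,18],[17,0],[18,2],[25,0],[39,11],[46,0]]
[[4,17],[8,0],[13,18],[17,0],[18,2],[19,17],[27,0],[39,11],[46,0]]
[[4,17],[8,0],[13,18],[17,0],[18,2],[19,17],[27,2],[31,0],[39,11],[46,0]]
[[2,9],[3,0],[4,17],[8,0],[13,18],[17,0],[18,2],[19,17],[27,2],[31,0],[39,11],[46,0]]
[[2,9],[3,0],[4,17],[8,0],[13,18],[17,0],[18,2],[19,17],[27,2],[31,0],[38,10],[39,11],[46,0]]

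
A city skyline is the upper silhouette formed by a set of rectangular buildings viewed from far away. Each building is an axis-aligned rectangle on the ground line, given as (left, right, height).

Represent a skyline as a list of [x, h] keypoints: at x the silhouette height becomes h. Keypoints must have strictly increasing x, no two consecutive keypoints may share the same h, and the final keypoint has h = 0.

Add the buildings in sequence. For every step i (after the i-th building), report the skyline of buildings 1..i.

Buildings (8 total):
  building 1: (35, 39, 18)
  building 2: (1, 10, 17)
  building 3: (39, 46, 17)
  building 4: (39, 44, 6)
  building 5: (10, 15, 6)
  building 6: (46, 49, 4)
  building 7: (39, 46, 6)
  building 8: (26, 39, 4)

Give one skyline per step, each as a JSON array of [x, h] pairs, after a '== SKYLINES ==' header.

== SKYLINES ==
[[35,18],[39,0]]
[[1,17],[10,0],[35,18],[39,0]]
[[1,17],[10,0],[35,18],[39,17],[46,0]]
[[1,17],[10,0],[35,18],[39,17],[46,0]]
[[1,17],[10,6],[15,0],[35,18],[39,17],[46,0]]
[[1,17],[10,6],[15,0],[35,18],[39,17],[46,4],[49,0]]
[[1,17],[10,6],[15,0],[35,18],[39,17],[46,4],[49,0]]
[[1,17],[10,6],[15,0],[26,4],[35,18],[39,17],[46,4],[49,0]]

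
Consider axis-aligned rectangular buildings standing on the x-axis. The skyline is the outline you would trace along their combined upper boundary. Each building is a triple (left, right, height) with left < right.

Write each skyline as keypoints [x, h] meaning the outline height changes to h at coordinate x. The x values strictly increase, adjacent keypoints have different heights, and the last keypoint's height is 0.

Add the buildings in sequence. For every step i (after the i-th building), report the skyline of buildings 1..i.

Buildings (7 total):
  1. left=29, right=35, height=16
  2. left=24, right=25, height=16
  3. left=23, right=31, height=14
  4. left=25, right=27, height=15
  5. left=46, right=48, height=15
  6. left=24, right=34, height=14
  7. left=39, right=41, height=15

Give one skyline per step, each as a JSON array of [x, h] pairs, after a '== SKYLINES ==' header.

== SKYLINES ==
[[29,16],[35,0]]
[[24,16],[25,0],[29,16],[35,0]]
[[23,14],[24,16],[25,14],[29,16],[35,0]]
[[23,14],[24,16],[25,15],[27,14],[29,16],[35,0]]
[[23,14],[24,16],[25,15],[27,14],[29,16],[35,0],[46,15],[48,0]]
[[23,14],[24,16],[25,15],[27,14],[29,16],[35,0],[46,15],[48,0]]
[[23,14],[24,16],[25,15],[27,14],[29,16],[35,0],[39,15],[41,0],[46,15],[48,0]]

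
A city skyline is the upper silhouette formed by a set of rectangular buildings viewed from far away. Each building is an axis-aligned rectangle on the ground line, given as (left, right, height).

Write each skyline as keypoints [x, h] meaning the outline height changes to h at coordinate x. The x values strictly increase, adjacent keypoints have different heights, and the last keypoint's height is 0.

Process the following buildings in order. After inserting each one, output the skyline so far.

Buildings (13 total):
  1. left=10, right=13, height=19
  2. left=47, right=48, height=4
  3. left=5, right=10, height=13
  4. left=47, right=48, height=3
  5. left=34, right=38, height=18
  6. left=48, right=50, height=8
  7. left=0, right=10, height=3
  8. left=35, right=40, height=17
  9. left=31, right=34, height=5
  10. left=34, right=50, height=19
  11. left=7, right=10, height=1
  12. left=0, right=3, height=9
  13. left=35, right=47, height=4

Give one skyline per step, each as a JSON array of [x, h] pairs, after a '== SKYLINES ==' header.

== SKYLINES ==
[[10,19],[13,0]]
[[10,19],[13,0],[47,4],[48,0]]
[[5,13],[10,19],[13,0],[47,4],[48,0]]
[[5,13],[10,19],[13,0],[47,4],[48,0]]
[[5,13],[10,19],[13,0],[34,18],[38,0],[47,4],[48,0]]
[[5,13],[10,19],[13,0],[34,18],[38,0],[47,4],[48,8],[50,0]]
[[0,3],[5,13],[10,19],[13,0],[34,18],[38,0],[47,4],[48,8],[50,0]]
[[0,3],[5,13],[10,19],[13,0],[34,18],[38,17],[40,0],[47,4],[48,8],[50,0]]
[[0,3],[5,13],[10,19],[13,0],[31,5],[34,18],[38,17],[40,0],[47,4],[48,8],[50,0]]
[[0,3],[5,13],[10,19],[13,0],[31,5],[34,19],[50,0]]
[[0,3],[5,13],[10,19],[13,0],[31,5],[34,19],[50,0]]
[[0,9],[3,3],[5,13],[10,19],[13,0],[31,5],[34,19],[50,0]]
[[0,9],[3,3],[5,13],[10,19],[13,0],[31,5],[34,19],[50,0]]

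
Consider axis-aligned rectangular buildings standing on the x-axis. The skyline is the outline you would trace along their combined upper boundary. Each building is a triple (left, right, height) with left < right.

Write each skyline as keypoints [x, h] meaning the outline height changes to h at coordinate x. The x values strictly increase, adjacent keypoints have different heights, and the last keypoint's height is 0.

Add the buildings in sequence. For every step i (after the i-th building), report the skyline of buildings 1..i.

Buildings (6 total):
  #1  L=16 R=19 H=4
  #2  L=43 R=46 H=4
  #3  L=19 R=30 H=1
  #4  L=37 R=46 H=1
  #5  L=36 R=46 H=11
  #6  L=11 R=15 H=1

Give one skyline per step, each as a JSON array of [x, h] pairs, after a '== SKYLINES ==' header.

== SKYLINES ==
[[16,4],[19,0]]
[[16,4],[19,0],[43,4],[46,0]]
[[16,4],[19,1],[30,0],[43,4],[46,0]]
[[16,4],[19,1],[30,0],[37,1],[43,4],[46,0]]
[[16,4],[19,1],[30,0],[36,11],[46,0]]
[[11,1],[15,0],[16,4],[19,1],[30,0],[36,11],[46,0]]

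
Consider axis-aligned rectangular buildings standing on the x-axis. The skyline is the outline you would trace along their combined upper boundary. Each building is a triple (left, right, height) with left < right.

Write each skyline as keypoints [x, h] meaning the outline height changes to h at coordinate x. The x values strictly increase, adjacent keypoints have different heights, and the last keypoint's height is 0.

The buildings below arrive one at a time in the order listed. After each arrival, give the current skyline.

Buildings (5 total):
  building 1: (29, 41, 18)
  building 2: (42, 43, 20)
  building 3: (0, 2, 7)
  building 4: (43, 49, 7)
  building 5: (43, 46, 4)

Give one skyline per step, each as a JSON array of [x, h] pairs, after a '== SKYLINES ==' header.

== SKYLINES ==
[[29,18],[41,0]]
[[29,18],[41,0],[42,20],[43,0]]
[[0,7],[2,0],[29,18],[41,0],[42,20],[43,0]]
[[0,7],[2,0],[29,18],[41,0],[42,20],[43,7],[49,0]]
[[0,7],[2,0],[29,18],[41,0],[42,20],[43,7],[49,0]]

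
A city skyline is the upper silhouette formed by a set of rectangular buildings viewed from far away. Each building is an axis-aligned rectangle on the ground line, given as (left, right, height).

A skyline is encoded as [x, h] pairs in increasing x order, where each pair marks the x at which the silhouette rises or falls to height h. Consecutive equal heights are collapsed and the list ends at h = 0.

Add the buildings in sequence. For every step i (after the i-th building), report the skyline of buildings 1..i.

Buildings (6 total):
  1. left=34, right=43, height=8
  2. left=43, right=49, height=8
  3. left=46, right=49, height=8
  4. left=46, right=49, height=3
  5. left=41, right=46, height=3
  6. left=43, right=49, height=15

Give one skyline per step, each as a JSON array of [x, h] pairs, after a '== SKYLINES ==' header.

== SKYLINES ==
[[34,8],[43,0]]
[[34,8],[49,0]]
[[34,8],[49,0]]
[[34,8],[49,0]]
[[34,8],[49,0]]
[[34,8],[43,15],[49,0]]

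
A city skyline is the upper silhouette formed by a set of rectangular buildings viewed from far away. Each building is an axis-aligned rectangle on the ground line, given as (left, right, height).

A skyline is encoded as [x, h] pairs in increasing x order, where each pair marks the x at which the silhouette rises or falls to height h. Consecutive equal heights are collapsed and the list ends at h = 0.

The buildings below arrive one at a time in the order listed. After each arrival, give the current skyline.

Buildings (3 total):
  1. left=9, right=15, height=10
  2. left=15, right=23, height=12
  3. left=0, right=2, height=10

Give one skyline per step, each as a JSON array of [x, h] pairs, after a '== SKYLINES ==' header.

== SKYLINES ==
[[9,10],[15,0]]
[[9,10],[15,12],[23,0]]
[[0,10],[2,0],[9,10],[15,12],[23,0]]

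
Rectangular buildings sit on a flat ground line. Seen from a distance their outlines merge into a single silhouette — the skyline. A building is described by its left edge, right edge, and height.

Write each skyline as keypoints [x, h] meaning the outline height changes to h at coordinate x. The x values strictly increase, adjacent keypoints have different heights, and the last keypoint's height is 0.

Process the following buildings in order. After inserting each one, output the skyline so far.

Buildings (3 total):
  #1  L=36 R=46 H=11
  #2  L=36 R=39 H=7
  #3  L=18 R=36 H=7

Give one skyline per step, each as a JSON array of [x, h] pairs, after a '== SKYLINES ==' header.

== SKYLINES ==
[[36,11],[46,0]]
[[36,11],[46,0]]
[[18,7],[36,11],[46,0]]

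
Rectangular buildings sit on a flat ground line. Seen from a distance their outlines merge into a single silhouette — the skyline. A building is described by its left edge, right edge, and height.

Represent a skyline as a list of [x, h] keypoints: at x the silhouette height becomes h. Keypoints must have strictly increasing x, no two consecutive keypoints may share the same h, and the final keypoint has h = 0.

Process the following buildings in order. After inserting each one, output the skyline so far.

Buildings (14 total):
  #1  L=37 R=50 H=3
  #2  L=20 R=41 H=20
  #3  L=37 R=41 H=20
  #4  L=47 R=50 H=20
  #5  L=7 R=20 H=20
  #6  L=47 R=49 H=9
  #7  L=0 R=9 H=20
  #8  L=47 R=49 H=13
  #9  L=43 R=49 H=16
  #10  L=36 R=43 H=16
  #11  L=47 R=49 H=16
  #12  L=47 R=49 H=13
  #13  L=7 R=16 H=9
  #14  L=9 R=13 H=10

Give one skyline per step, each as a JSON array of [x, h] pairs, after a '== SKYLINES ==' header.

== SKYLINES ==
[[37,3],[50,0]]
[[20,20],[41,3],[50,0]]
[[20,20],[41,3],[50,0]]
[[20,20],[41,3],[47,20],[50,0]]
[[7,20],[41,3],[47,20],[50,0]]
[[7,20],[41,3],[47,20],[50,0]]
[[0,20],[41,3],[47,20],[50,0]]
[[0,20],[41,3],[47,20],[50,0]]
[[0,20],[41,3],[43,16],[47,20],[50,0]]
[[0,20],[41,16],[47,20],[50,0]]
[[0,20],[41,16],[47,20],[50,0]]
[[0,20],[41,16],[47,20],[50,0]]
[[0,20],[41,16],[47,20],[50,0]]
[[0,20],[41,16],[47,20],[50,0]]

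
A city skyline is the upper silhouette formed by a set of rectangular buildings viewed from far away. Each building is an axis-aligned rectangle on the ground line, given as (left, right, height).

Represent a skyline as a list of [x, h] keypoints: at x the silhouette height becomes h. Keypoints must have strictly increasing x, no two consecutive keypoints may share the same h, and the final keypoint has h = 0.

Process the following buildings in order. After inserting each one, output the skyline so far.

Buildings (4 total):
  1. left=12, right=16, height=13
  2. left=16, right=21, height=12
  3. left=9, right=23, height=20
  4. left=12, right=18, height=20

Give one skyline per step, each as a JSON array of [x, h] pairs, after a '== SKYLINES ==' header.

== SKYLINES ==
[[12,13],[16,0]]
[[12,13],[16,12],[21,0]]
[[9,20],[23,0]]
[[9,20],[23,0]]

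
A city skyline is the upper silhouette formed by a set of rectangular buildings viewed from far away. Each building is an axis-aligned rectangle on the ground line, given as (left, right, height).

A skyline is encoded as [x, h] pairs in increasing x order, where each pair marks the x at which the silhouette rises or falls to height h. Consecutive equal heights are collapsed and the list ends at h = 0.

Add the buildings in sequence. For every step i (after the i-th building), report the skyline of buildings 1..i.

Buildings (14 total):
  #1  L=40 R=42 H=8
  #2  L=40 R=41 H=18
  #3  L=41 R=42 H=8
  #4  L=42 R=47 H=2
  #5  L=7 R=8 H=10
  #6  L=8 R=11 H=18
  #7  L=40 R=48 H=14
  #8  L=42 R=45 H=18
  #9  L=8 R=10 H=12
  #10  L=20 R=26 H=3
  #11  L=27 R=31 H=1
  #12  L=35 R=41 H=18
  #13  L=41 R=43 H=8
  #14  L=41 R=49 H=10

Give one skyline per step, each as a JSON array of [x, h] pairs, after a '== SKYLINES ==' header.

== SKYLINES ==
[[40,8],[42,0]]
[[40,18],[41,8],[42,0]]
[[40,18],[41,8],[42,0]]
[[40,18],[41,8],[42,2],[47,0]]
[[7,10],[8,0],[40,18],[41,8],[42,2],[47,0]]
[[7,10],[8,18],[11,0],[40,18],[41,8],[42,2],[47,0]]
[[7,10],[8,18],[11,0],[40,18],[41,14],[48,0]]
[[7,10],[8,18],[11,0],[40,18],[41,14],[42,18],[45,14],[48,0]]
[[7,10],[8,18],[11,0],[40,18],[41,14],[42,18],[45,14],[48,0]]
[[7,10],[8,18],[11,0],[20,3],[26,0],[40,18],[41,14],[42,18],[45,14],[48,0]]
[[7,10],[8,18],[11,0],[20,3],[26,0],[27,1],[31,0],[40,18],[41,14],[42,18],[45,14],[48,0]]
[[7,10],[8,18],[11,0],[20,3],[26,0],[27,1],[31,0],[35,18],[41,14],[42,18],[45,14],[48,0]]
[[7,10],[8,18],[11,0],[20,3],[26,0],[27,1],[31,0],[35,18],[41,14],[42,18],[45,14],[48,0]]
[[7,10],[8,18],[11,0],[20,3],[26,0],[27,1],[31,0],[35,18],[41,14],[42,18],[45,14],[48,10],[49,0]]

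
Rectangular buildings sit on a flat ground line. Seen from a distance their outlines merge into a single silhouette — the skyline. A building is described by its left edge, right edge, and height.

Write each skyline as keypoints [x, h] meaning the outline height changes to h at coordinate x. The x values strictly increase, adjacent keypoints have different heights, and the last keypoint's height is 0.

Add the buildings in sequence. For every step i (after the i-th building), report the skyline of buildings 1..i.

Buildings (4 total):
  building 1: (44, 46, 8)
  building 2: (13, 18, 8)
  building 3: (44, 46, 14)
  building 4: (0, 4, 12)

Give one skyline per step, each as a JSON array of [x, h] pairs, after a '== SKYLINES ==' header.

== SKYLINES ==
[[44,8],[46,0]]
[[13,8],[18,0],[44,8],[46,0]]
[[13,8],[18,0],[44,14],[46,0]]
[[0,12],[4,0],[13,8],[18,0],[44,14],[46,0]]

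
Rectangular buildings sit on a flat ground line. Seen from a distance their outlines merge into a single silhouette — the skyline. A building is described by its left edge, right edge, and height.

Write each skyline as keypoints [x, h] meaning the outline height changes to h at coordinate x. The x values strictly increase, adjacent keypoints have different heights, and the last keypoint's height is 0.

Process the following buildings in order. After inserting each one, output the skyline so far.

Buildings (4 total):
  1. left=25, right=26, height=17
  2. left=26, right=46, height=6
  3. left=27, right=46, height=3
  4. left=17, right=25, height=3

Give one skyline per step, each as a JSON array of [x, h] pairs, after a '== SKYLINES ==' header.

== SKYLINES ==
[[25,17],[26,0]]
[[25,17],[26,6],[46,0]]
[[25,17],[26,6],[46,0]]
[[17,3],[25,17],[26,6],[46,0]]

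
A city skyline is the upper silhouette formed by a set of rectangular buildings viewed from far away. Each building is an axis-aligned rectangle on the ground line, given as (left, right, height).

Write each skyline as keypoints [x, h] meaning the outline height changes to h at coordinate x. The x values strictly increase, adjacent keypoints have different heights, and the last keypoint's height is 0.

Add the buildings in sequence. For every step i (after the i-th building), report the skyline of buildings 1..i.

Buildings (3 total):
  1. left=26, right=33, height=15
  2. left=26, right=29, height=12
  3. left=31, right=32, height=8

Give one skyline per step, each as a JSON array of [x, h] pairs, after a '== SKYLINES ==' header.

== SKYLINES ==
[[26,15],[33,0]]
[[26,15],[33,0]]
[[26,15],[33,0]]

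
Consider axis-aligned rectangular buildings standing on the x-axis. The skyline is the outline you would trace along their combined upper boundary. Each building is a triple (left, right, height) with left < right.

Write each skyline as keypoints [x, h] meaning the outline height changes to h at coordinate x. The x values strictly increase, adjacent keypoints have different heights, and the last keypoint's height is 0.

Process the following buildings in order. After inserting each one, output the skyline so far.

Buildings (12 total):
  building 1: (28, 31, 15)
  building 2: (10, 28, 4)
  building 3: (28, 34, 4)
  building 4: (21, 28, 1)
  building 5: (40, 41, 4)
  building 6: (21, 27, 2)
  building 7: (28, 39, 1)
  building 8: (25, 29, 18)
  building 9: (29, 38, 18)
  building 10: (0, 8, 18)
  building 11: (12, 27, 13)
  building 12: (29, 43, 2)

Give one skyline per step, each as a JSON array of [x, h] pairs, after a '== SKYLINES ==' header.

== SKYLINES ==
[[28,15],[31,0]]
[[10,4],[28,15],[31,0]]
[[10,4],[28,15],[31,4],[34,0]]
[[10,4],[28,15],[31,4],[34,0]]
[[10,4],[28,15],[31,4],[34,0],[40,4],[41,0]]
[[10,4],[28,15],[31,4],[34,0],[40,4],[41,0]]
[[10,4],[28,15],[31,4],[34,1],[39,0],[40,4],[41,0]]
[[10,4],[25,18],[29,15],[31,4],[34,1],[39,0],[40,4],[41,0]]
[[10,4],[25,18],[38,1],[39,0],[40,4],[41,0]]
[[0,18],[8,0],[10,4],[25,18],[38,1],[39,0],[40,4],[41,0]]
[[0,18],[8,0],[10,4],[12,13],[25,18],[38,1],[39,0],[40,4],[41,0]]
[[0,18],[8,0],[10,4],[12,13],[25,18],[38,2],[40,4],[41,2],[43,0]]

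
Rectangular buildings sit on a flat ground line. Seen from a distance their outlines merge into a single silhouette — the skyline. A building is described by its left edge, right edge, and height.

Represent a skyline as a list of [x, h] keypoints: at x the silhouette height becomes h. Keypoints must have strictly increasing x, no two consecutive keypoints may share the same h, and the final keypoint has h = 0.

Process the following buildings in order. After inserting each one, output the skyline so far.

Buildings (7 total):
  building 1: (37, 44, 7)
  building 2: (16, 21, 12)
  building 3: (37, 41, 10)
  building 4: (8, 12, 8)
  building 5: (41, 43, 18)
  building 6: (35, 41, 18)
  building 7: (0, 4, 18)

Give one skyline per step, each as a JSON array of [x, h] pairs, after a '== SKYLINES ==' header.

== SKYLINES ==
[[37,7],[44,0]]
[[16,12],[21,0],[37,7],[44,0]]
[[16,12],[21,0],[37,10],[41,7],[44,0]]
[[8,8],[12,0],[16,12],[21,0],[37,10],[41,7],[44,0]]
[[8,8],[12,0],[16,12],[21,0],[37,10],[41,18],[43,7],[44,0]]
[[8,8],[12,0],[16,12],[21,0],[35,18],[43,7],[44,0]]
[[0,18],[4,0],[8,8],[12,0],[16,12],[21,0],[35,18],[43,7],[44,0]]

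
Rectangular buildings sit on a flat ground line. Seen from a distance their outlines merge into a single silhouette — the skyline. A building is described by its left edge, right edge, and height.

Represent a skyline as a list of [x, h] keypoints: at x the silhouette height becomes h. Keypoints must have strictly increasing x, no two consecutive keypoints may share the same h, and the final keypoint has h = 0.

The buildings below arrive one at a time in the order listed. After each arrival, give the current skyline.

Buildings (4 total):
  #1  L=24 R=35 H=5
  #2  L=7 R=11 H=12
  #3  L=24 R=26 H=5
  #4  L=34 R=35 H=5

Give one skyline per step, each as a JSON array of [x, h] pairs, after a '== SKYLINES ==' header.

== SKYLINES ==
[[24,5],[35,0]]
[[7,12],[11,0],[24,5],[35,0]]
[[7,12],[11,0],[24,5],[35,0]]
[[7,12],[11,0],[24,5],[35,0]]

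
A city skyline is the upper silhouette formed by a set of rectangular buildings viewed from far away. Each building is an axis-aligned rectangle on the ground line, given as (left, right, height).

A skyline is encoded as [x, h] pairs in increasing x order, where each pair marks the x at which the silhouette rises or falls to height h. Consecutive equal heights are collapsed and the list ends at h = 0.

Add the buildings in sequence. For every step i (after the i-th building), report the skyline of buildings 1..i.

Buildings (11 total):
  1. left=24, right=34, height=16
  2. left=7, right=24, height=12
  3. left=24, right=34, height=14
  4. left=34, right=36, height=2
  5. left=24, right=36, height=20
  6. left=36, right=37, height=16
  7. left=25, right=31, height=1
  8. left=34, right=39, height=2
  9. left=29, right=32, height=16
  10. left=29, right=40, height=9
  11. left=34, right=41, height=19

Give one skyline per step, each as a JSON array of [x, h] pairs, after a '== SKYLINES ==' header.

== SKYLINES ==
[[24,16],[34,0]]
[[7,12],[24,16],[34,0]]
[[7,12],[24,16],[34,0]]
[[7,12],[24,16],[34,2],[36,0]]
[[7,12],[24,20],[36,0]]
[[7,12],[24,20],[36,16],[37,0]]
[[7,12],[24,20],[36,16],[37,0]]
[[7,12],[24,20],[36,16],[37,2],[39,0]]
[[7,12],[24,20],[36,16],[37,2],[39,0]]
[[7,12],[24,20],[36,16],[37,9],[40,0]]
[[7,12],[24,20],[36,19],[41,0]]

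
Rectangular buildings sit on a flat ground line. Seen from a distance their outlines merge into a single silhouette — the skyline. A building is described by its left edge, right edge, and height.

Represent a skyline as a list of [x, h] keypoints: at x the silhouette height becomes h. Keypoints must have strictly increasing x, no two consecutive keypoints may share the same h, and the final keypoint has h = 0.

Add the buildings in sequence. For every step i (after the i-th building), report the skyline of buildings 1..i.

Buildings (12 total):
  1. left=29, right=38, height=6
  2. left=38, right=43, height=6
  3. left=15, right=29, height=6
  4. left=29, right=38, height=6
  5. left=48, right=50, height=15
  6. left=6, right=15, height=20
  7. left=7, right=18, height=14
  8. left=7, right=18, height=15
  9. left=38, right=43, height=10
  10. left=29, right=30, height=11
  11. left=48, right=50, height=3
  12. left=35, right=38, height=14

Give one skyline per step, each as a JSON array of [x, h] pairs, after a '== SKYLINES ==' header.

== SKYLINES ==
[[29,6],[38,0]]
[[29,6],[43,0]]
[[15,6],[43,0]]
[[15,6],[43,0]]
[[15,6],[43,0],[48,15],[50,0]]
[[6,20],[15,6],[43,0],[48,15],[50,0]]
[[6,20],[15,14],[18,6],[43,0],[48,15],[50,0]]
[[6,20],[15,15],[18,6],[43,0],[48,15],[50,0]]
[[6,20],[15,15],[18,6],[38,10],[43,0],[48,15],[50,0]]
[[6,20],[15,15],[18,6],[29,11],[30,6],[38,10],[43,0],[48,15],[50,0]]
[[6,20],[15,15],[18,6],[29,11],[30,6],[38,10],[43,0],[48,15],[50,0]]
[[6,20],[15,15],[18,6],[29,11],[30,6],[35,14],[38,10],[43,0],[48,15],[50,0]]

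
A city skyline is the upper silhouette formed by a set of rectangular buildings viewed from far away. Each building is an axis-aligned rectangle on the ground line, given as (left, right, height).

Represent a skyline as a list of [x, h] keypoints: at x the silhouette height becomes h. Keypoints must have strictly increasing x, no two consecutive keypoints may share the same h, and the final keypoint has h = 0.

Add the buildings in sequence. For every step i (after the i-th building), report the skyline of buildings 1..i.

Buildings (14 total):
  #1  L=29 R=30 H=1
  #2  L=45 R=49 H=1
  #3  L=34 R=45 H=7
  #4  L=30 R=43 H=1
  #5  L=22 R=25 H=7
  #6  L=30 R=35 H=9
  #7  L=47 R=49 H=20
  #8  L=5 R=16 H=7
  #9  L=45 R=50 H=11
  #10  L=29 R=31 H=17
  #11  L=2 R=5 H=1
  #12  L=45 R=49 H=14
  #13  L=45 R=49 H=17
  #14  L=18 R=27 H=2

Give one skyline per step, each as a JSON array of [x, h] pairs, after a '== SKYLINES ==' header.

== SKYLINES ==
[[29,1],[30,0]]
[[29,1],[30,0],[45,1],[49,0]]
[[29,1],[30,0],[34,7],[45,1],[49,0]]
[[29,1],[34,7],[45,1],[49,0]]
[[22,7],[25,0],[29,1],[34,7],[45,1],[49,0]]
[[22,7],[25,0],[29,1],[30,9],[35,7],[45,1],[49,0]]
[[22,7],[25,0],[29,1],[30,9],[35,7],[45,1],[47,20],[49,0]]
[[5,7],[16,0],[22,7],[25,0],[29,1],[30,9],[35,7],[45,1],[47,20],[49,0]]
[[5,7],[16,0],[22,7],[25,0],[29,1],[30,9],[35,7],[45,11],[47,20],[49,11],[50,0]]
[[5,7],[16,0],[22,7],[25,0],[29,17],[31,9],[35,7],[45,11],[47,20],[49,11],[50,0]]
[[2,1],[5,7],[16,0],[22,7],[25,0],[29,17],[31,9],[35,7],[45,11],[47,20],[49,11],[50,0]]
[[2,1],[5,7],[16,0],[22,7],[25,0],[29,17],[31,9],[35,7],[45,14],[47,20],[49,11],[50,0]]
[[2,1],[5,7],[16,0],[22,7],[25,0],[29,17],[31,9],[35,7],[45,17],[47,20],[49,11],[50,0]]
[[2,1],[5,7],[16,0],[18,2],[22,7],[25,2],[27,0],[29,17],[31,9],[35,7],[45,17],[47,20],[49,11],[50,0]]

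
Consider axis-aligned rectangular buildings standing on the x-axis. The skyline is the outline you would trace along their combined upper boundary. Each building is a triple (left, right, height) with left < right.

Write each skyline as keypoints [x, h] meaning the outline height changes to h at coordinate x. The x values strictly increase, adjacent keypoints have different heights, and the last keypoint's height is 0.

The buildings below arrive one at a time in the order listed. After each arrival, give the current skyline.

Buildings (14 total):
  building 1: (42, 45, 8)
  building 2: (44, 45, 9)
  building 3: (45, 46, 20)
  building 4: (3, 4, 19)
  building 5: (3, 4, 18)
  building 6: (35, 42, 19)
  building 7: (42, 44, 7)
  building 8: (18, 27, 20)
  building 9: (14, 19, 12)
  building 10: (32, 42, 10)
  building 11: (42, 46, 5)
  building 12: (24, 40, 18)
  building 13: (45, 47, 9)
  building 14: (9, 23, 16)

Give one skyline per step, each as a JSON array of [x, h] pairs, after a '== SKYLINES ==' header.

== SKYLINES ==
[[42,8],[45,0]]
[[42,8],[44,9],[45,0]]
[[42,8],[44,9],[45,20],[46,0]]
[[3,19],[4,0],[42,8],[44,9],[45,20],[46,0]]
[[3,19],[4,0],[42,8],[44,9],[45,20],[46,0]]
[[3,19],[4,0],[35,19],[42,8],[44,9],[45,20],[46,0]]
[[3,19],[4,0],[35,19],[42,8],[44,9],[45,20],[46,0]]
[[3,19],[4,0],[18,20],[27,0],[35,19],[42,8],[44,9],[45,20],[46,0]]
[[3,19],[4,0],[14,12],[18,20],[27,0],[35,19],[42,8],[44,9],[45,20],[46,0]]
[[3,19],[4,0],[14,12],[18,20],[27,0],[32,10],[35,19],[42,8],[44,9],[45,20],[46,0]]
[[3,19],[4,0],[14,12],[18,20],[27,0],[32,10],[35,19],[42,8],[44,9],[45,20],[46,0]]
[[3,19],[4,0],[14,12],[18,20],[27,18],[35,19],[42,8],[44,9],[45,20],[46,0]]
[[3,19],[4,0],[14,12],[18,20],[27,18],[35,19],[42,8],[44,9],[45,20],[46,9],[47,0]]
[[3,19],[4,0],[9,16],[18,20],[27,18],[35,19],[42,8],[44,9],[45,20],[46,9],[47,0]]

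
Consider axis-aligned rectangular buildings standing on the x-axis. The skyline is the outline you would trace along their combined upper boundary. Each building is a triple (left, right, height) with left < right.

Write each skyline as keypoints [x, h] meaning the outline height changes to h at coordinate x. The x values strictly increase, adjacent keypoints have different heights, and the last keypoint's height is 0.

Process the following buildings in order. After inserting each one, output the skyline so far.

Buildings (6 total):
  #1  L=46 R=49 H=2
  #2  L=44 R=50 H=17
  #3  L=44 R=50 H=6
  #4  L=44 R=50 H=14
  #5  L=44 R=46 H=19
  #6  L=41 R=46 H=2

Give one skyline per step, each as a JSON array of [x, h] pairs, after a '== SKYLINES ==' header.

== SKYLINES ==
[[46,2],[49,0]]
[[44,17],[50,0]]
[[44,17],[50,0]]
[[44,17],[50,0]]
[[44,19],[46,17],[50,0]]
[[41,2],[44,19],[46,17],[50,0]]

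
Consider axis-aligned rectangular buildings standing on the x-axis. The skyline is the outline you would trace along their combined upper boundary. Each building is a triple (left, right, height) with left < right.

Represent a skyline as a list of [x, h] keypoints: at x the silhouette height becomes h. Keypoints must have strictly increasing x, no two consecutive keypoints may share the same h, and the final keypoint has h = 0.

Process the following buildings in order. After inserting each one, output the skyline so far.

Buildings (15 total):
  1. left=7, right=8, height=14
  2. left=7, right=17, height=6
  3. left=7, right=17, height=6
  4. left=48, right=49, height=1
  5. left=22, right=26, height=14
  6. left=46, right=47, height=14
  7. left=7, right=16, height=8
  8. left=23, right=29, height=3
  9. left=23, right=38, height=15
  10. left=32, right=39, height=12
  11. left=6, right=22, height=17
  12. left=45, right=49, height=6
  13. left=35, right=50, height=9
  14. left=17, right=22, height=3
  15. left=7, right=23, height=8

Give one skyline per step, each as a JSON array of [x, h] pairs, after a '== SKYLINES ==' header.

== SKYLINES ==
[[7,14],[8,0]]
[[7,14],[8,6],[17,0]]
[[7,14],[8,6],[17,0]]
[[7,14],[8,6],[17,0],[48,1],[49,0]]
[[7,14],[8,6],[17,0],[22,14],[26,0],[48,1],[49,0]]
[[7,14],[8,6],[17,0],[22,14],[26,0],[46,14],[47,0],[48,1],[49,0]]
[[7,14],[8,8],[16,6],[17,0],[22,14],[26,0],[46,14],[47,0],[48,1],[49,0]]
[[7,14],[8,8],[16,6],[17,0],[22,14],[26,3],[29,0],[46,14],[47,0],[48,1],[49,0]]
[[7,14],[8,8],[16,6],[17,0],[22,14],[23,15],[38,0],[46,14],[47,0],[48,1],[49,0]]
[[7,14],[8,8],[16,6],[17,0],[22,14],[23,15],[38,12],[39,0],[46,14],[47,0],[48,1],[49,0]]
[[6,17],[22,14],[23,15],[38,12],[39,0],[46,14],[47,0],[48,1],[49,0]]
[[6,17],[22,14],[23,15],[38,12],[39,0],[45,6],[46,14],[47,6],[49,0]]
[[6,17],[22,14],[23,15],[38,12],[39,9],[46,14],[47,9],[50,0]]
[[6,17],[22,14],[23,15],[38,12],[39,9],[46,14],[47,9],[50,0]]
[[6,17],[22,14],[23,15],[38,12],[39,9],[46,14],[47,9],[50,0]]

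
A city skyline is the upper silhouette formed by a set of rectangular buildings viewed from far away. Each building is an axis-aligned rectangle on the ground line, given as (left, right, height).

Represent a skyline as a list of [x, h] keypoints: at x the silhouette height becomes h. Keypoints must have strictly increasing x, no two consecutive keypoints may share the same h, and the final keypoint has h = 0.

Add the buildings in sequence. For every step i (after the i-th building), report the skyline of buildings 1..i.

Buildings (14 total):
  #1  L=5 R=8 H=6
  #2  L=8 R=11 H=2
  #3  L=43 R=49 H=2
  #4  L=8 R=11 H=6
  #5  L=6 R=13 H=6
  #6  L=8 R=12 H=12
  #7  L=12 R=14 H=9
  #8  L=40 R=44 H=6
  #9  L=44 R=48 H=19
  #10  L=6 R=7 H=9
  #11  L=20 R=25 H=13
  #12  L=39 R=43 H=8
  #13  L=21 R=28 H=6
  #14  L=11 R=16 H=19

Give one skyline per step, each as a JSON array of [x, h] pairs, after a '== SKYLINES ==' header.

== SKYLINES ==
[[5,6],[8,0]]
[[5,6],[8,2],[11,0]]
[[5,6],[8,2],[11,0],[43,2],[49,0]]
[[5,6],[11,0],[43,2],[49,0]]
[[5,6],[13,0],[43,2],[49,0]]
[[5,6],[8,12],[12,6],[13,0],[43,2],[49,0]]
[[5,6],[8,12],[12,9],[14,0],[43,2],[49,0]]
[[5,6],[8,12],[12,9],[14,0],[40,6],[44,2],[49,0]]
[[5,6],[8,12],[12,9],[14,0],[40,6],[44,19],[48,2],[49,0]]
[[5,6],[6,9],[7,6],[8,12],[12,9],[14,0],[40,6],[44,19],[48,2],[49,0]]
[[5,6],[6,9],[7,6],[8,12],[12,9],[14,0],[20,13],[25,0],[40,6],[44,19],[48,2],[49,0]]
[[5,6],[6,9],[7,6],[8,12],[12,9],[14,0],[20,13],[25,0],[39,8],[43,6],[44,19],[48,2],[49,0]]
[[5,6],[6,9],[7,6],[8,12],[12,9],[14,0],[20,13],[25,6],[28,0],[39,8],[43,6],[44,19],[48,2],[49,0]]
[[5,6],[6,9],[7,6],[8,12],[11,19],[16,0],[20,13],[25,6],[28,0],[39,8],[43,6],[44,19],[48,2],[49,0]]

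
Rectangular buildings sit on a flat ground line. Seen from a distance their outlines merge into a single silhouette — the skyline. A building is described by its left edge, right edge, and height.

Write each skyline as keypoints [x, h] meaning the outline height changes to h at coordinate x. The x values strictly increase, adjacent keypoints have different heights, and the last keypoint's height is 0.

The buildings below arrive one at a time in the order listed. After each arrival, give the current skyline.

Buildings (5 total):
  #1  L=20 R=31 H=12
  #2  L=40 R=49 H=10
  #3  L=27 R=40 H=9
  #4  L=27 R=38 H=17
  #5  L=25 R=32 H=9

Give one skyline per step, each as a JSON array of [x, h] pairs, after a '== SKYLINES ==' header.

== SKYLINES ==
[[20,12],[31,0]]
[[20,12],[31,0],[40,10],[49,0]]
[[20,12],[31,9],[40,10],[49,0]]
[[20,12],[27,17],[38,9],[40,10],[49,0]]
[[20,12],[27,17],[38,9],[40,10],[49,0]]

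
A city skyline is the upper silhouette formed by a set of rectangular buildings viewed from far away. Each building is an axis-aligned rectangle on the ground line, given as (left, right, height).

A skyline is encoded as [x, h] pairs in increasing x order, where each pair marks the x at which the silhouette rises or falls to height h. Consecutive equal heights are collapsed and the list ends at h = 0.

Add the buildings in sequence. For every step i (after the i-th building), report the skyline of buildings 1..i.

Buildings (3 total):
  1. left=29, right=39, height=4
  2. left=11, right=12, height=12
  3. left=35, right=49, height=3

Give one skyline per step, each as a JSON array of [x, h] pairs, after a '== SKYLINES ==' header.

== SKYLINES ==
[[29,4],[39,0]]
[[11,12],[12,0],[29,4],[39,0]]
[[11,12],[12,0],[29,4],[39,3],[49,0]]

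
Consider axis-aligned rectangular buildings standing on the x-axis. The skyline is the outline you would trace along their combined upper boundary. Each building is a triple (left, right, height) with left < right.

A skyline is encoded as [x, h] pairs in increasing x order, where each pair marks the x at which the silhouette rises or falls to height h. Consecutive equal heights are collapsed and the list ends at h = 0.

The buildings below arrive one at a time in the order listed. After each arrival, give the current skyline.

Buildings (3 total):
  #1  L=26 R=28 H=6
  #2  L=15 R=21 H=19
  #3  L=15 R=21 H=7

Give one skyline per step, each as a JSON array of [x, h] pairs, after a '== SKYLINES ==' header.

== SKYLINES ==
[[26,6],[28,0]]
[[15,19],[21,0],[26,6],[28,0]]
[[15,19],[21,0],[26,6],[28,0]]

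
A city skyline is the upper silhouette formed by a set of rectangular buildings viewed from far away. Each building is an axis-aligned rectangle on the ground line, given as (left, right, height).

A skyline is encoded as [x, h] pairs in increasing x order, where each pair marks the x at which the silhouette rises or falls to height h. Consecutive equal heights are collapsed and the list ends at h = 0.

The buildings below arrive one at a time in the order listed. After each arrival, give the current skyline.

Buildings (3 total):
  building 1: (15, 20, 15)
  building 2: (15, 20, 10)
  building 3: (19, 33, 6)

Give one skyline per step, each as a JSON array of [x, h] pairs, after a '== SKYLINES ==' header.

== SKYLINES ==
[[15,15],[20,0]]
[[15,15],[20,0]]
[[15,15],[20,6],[33,0]]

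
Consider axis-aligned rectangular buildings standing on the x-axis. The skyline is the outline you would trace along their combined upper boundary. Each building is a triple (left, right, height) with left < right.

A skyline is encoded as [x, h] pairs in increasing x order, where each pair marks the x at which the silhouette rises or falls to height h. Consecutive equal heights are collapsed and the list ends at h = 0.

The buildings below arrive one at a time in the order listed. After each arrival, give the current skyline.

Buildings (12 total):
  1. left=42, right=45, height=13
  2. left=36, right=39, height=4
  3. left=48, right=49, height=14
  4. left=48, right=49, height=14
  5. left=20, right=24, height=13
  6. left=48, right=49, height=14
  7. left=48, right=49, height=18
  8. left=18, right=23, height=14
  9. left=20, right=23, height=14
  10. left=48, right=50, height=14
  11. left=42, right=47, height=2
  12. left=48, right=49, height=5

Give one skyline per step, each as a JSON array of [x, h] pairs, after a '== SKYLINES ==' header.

== SKYLINES ==
[[42,13],[45,0]]
[[36,4],[39,0],[42,13],[45,0]]
[[36,4],[39,0],[42,13],[45,0],[48,14],[49,0]]
[[36,4],[39,0],[42,13],[45,0],[48,14],[49,0]]
[[20,13],[24,0],[36,4],[39,0],[42,13],[45,0],[48,14],[49,0]]
[[20,13],[24,0],[36,4],[39,0],[42,13],[45,0],[48,14],[49,0]]
[[20,13],[24,0],[36,4],[39,0],[42,13],[45,0],[48,18],[49,0]]
[[18,14],[23,13],[24,0],[36,4],[39,0],[42,13],[45,0],[48,18],[49,0]]
[[18,14],[23,13],[24,0],[36,4],[39,0],[42,13],[45,0],[48,18],[49,0]]
[[18,14],[23,13],[24,0],[36,4],[39,0],[42,13],[45,0],[48,18],[49,14],[50,0]]
[[18,14],[23,13],[24,0],[36,4],[39,0],[42,13],[45,2],[47,0],[48,18],[49,14],[50,0]]
[[18,14],[23,13],[24,0],[36,4],[39,0],[42,13],[45,2],[47,0],[48,18],[49,14],[50,0]]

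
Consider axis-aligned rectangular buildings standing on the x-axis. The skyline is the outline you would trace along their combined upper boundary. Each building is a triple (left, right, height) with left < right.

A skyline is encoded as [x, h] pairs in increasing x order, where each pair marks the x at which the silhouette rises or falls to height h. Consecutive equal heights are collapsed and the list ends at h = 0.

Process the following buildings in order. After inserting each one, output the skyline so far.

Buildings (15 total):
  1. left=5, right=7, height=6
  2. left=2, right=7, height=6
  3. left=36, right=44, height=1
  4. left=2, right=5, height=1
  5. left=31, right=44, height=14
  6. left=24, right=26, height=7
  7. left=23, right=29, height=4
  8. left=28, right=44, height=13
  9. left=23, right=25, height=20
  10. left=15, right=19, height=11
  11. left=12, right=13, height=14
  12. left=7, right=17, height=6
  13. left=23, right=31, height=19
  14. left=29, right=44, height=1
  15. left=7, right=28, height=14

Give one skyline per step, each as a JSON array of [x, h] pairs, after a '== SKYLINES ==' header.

== SKYLINES ==
[[5,6],[7,0]]
[[2,6],[7,0]]
[[2,6],[7,0],[36,1],[44,0]]
[[2,6],[7,0],[36,1],[44,0]]
[[2,6],[7,0],[31,14],[44,0]]
[[2,6],[7,0],[24,7],[26,0],[31,14],[44,0]]
[[2,6],[7,0],[23,4],[24,7],[26,4],[29,0],[31,14],[44,0]]
[[2,6],[7,0],[23,4],[24,7],[26,4],[28,13],[31,14],[44,0]]
[[2,6],[7,0],[23,20],[25,7],[26,4],[28,13],[31,14],[44,0]]
[[2,6],[7,0],[15,11],[19,0],[23,20],[25,7],[26,4],[28,13],[31,14],[44,0]]
[[2,6],[7,0],[12,14],[13,0],[15,11],[19,0],[23,20],[25,7],[26,4],[28,13],[31,14],[44,0]]
[[2,6],[12,14],[13,6],[15,11],[19,0],[23,20],[25,7],[26,4],[28,13],[31,14],[44,0]]
[[2,6],[12,14],[13,6],[15,11],[19,0],[23,20],[25,19],[31,14],[44,0]]
[[2,6],[12,14],[13,6],[15,11],[19,0],[23,20],[25,19],[31,14],[44,0]]
[[2,6],[7,14],[23,20],[25,19],[31,14],[44,0]]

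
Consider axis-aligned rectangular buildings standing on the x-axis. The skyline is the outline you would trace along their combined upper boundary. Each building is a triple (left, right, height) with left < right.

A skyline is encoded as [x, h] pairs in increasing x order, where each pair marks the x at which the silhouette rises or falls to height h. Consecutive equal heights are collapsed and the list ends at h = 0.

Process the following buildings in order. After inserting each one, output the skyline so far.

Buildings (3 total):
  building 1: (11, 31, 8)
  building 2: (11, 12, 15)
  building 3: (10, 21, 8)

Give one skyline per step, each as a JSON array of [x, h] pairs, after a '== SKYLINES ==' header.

== SKYLINES ==
[[11,8],[31,0]]
[[11,15],[12,8],[31,0]]
[[10,8],[11,15],[12,8],[31,0]]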